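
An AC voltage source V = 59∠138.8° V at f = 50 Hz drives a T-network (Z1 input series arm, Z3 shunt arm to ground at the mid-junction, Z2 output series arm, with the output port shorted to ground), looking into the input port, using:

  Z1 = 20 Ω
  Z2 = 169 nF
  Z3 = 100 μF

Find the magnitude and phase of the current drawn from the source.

Step 1 — Angular frequency: ω = 2π·f = 2π·50 = 314.2 rad/s.
Step 2 — Component impedances:
  Z1: Z = R = 20 Ω
  Z2: Z = 1/(jωC) = -j/(ω·C) = 0 - j1.883e+04 Ω
  Z3: Z = 1/(jωC) = -j/(ω·C) = 0 - j31.83 Ω
Step 3 — With the output port shorted to ground, the output series arm Z2 runs from the junction to ground; the shunt arm Z3 also runs from the junction to ground. They appear in parallel: Z3 || Z2 = 0 - j31.78 Ω.
Step 4 — Series with input arm Z1: Z_in = Z1 + (Z3 || Z2) = 20 - j31.78 Ω = 37.55∠-57.8° Ω.
Step 5 — Source phasor: V = 59∠138.8° V = -44.39 + j38.86 V.
Step 6 — Ohm's law: I = V / Z_total = (-44.39 + j38.86) / (20 - j31.78) = -1.506 - j0.4493 A.
Step 7 — Convert to polar: |I| = 1.571 A, ∠I = -163.4°.

I = 1.571∠-163.4° A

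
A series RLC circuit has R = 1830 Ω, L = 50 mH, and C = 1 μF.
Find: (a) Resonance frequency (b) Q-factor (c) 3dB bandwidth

Step 1 — Resonance condition Im(Z)=0 gives ω₀ = 1/√(LC).
Step 2 — ω₀ = 1/√(0.05·1e-06) = 4472 rad/s.
Step 3 — f₀ = ω₀/(2π) = 711.8 Hz.
Step 4 — Series Q: Q = ω₀L/R = 4472·0.05/1830 = 0.1222.
Step 5 — 3dB bandwidth: Δω = ω₀/Q = 3.66e+04 rad/s; BW = Δω/(2π) = 5825 Hz.

(a) f₀ = 711.8 Hz  (b) Q = 0.1222  (c) BW = 5825 Hz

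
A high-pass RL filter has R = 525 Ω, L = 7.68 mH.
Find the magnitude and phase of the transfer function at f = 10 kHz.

Step 1 — Angular frequency: ω = 2π·1e+04 = 6.283e+04 rad/s.
Step 2 — Transfer function: H(jω) = jωL/(R + jωL).
Step 3 — Numerator jωL = j·482.5; denominator R + jωL = 525 + j482.5.
Step 4 — H = 0.4579 + j0.4982.
Step 5 — Magnitude: |H| = 0.6767 (-3.4 dB); phase: φ = 47.4°.

|H| = 0.6767 (-3.4 dB), φ = 47.4°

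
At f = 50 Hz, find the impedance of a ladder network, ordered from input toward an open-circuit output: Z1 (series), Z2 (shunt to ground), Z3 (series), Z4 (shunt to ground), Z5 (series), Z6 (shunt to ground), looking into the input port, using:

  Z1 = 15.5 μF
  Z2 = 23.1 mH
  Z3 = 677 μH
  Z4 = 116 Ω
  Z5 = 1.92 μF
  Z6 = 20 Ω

Step 1 — Angular frequency: ω = 2π·f = 2π·50 = 314.2 rad/s.
Step 2 — Component impedances:
  Z1: Z = 1/(jωC) = -j/(ω·C) = 0 - j205.4 Ω
  Z2: Z = jωL = j·314.2·0.0231 = 0 + j7.257 Ω
  Z3: Z = jωL = j·314.2·0.000677 = 0 + j0.2127 Ω
  Z4: Z = R = 116 Ω
  Z5: Z = 1/(jωC) = -j/(ω·C) = 0 - j1658 Ω
  Z6: Z = R = 20 Ω
Step 3 — Ladder network (open output): work backward from the far end, alternating series and parallel combinations. Z_in = 0.4566 - j198.1 Ω = 198.1∠-89.9° Ω.

Z = 0.4566 - j198.1 Ω = 198.1∠-89.9° Ω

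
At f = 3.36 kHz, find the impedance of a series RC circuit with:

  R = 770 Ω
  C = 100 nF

Step 1 — Angular frequency: ω = 2π·f = 2π·3360 = 2.111e+04 rad/s.
Step 2 — Component impedances:
  R: Z = R = 770 Ω
  C: Z = 1/(jωC) = -j/(ω·C) = 0 - j473.7 Ω
Step 3 — Series combination: Z_total = R + C = 770 - j473.7 Ω = 904∠-31.6° Ω.

Z = 770 - j473.7 Ω = 904∠-31.6° Ω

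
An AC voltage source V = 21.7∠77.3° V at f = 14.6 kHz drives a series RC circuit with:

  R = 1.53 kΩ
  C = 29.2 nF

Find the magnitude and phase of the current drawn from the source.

Step 1 — Angular frequency: ω = 2π·f = 2π·1.46e+04 = 9.173e+04 rad/s.
Step 2 — Component impedances:
  R: Z = R = 1530 Ω
  C: Z = 1/(jωC) = -j/(ω·C) = 0 - j373.3 Ω
Step 3 — Series combination: Z_total = R + C = 1530 - j373.3 Ω = 1575∠-13.7° Ω.
Step 4 — Source phasor: V = 21.7∠77.3° V = 4.771 + j21.17 V.
Step 5 — Ohm's law: I = V / Z_total = (4.771 + j21.17) / (1530 - j373.3) = -0.0002434 + j0.01378 A.
Step 6 — Convert to polar: |I| = 0.01378 A, ∠I = 91.0°.

I = 0.01378∠91.0° A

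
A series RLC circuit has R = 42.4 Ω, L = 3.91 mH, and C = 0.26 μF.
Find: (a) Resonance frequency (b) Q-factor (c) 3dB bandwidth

Step 1 — Resonance: ω₀ = 1/√(LC) = 1/√(0.00391·2.6e-07) = 3.136e+04 rad/s.
Step 2 — f₀ = ω₀/(2π) = 4992 Hz.
Step 3 — Series Q: Q = ω₀L/R = 3.136e+04·0.00391/42.4 = 2.892.
Step 4 — Bandwidth: Δω = ω₀/Q = 1.084e+04 rad/s; BW = Δω/(2π) = 1726 Hz.

(a) f₀ = 4992 Hz  (b) Q = 2.892  (c) BW = 1726 Hz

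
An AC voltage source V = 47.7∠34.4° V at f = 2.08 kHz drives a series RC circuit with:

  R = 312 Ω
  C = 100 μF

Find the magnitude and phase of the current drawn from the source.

Step 1 — Angular frequency: ω = 2π·f = 2π·2080 = 1.307e+04 rad/s.
Step 2 — Component impedances:
  R: Z = R = 312 Ω
  C: Z = 1/(jωC) = -j/(ω·C) = 0 - j0.7652 Ω
Step 3 — Series combination: Z_total = R + C = 312 - j0.7652 Ω = 312∠-0.1° Ω.
Step 4 — Source phasor: V = 47.7∠34.4° V = 39.36 + j26.95 V.
Step 5 — Ohm's law: I = V / Z_total = (39.36 + j26.95) / (312 - j0.7652) = 0.1259 + j0.08668 A.
Step 6 — Convert to polar: |I| = 0.1529 A, ∠I = 34.5°.

I = 0.1529∠34.5° A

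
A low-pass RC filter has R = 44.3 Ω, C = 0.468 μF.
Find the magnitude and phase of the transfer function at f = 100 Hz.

Step 1 — Angular frequency: ω = 2π·100 = 628.3 rad/s.
Step 2 — Transfer function: H(jω) = 1/(1 + jωRC).
Step 3 — Denominator: 1 + jωRC = 1 + j·628.3·44.3·4.68e-07 = 1 + j0.01303.
Step 4 — H = 0.9998 - j0.01302.
Step 5 — Magnitude: |H| = 0.9999 (-0.0 dB); phase: φ = -0.7°.

|H| = 0.9999 (-0.0 dB), φ = -0.7°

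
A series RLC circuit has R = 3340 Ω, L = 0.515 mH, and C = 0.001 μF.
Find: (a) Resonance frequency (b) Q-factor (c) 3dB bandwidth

Step 1 — Resonance: ω₀ = 1/√(LC) = 1/√(0.000515·1e-09) = 1.393e+06 rad/s.
Step 2 — f₀ = ω₀/(2π) = 2.218e+05 Hz.
Step 3 — Series Q: Q = ω₀L/R = 1.393e+06·0.000515/3340 = 0.2149.
Step 4 — Bandwidth: Δω = ω₀/Q = 6.485e+06 rad/s; BW = Δω/(2π) = 1.032e+06 Hz.

(a) f₀ = 2.218e+05 Hz  (b) Q = 0.2149  (c) BW = 1.032e+06 Hz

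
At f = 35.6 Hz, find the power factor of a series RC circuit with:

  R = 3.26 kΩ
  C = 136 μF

Step 1 — Angular frequency: ω = 2π·f = 2π·35.6 = 223.7 rad/s.
Step 2 — Component impedances:
  R: Z = R = 3260 Ω
  C: Z = 1/(jωC) = -j/(ω·C) = 0 - j32.87 Ω
Step 3 — Series combination: Z_total = R + C = 3260 - j32.87 Ω = 3260∠-0.6° Ω.
Step 4 — Power factor: PF = cos(φ) = Re(Z)/|Z| = 3260/3260.2 = 0.9999.
Step 5 — Type: Im(Z) = -32.87 ⇒ leading (phase φ = -0.6°).

PF = 0.9999 (leading, φ = -0.6°)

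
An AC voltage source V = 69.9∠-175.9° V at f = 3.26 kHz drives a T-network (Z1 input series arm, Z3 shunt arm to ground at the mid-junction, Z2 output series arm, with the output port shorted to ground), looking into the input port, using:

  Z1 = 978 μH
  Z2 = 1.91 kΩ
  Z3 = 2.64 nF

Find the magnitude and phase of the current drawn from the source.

Step 1 — Angular frequency: ω = 2π·f = 2π·3260 = 2.048e+04 rad/s.
Step 2 — Component impedances:
  Z1: Z = jωL = j·2.048e+04·0.000978 = 0 + j20.03 Ω
  Z2: Z = R = 1910 Ω
  Z3: Z = 1/(jωC) = -j/(ω·C) = 0 - j1.849e+04 Ω
Step 3 — With the output port shorted to ground, the output series arm Z2 runs from the junction to ground; the shunt arm Z3 also runs from the junction to ground. They appear in parallel: Z3 || Z2 = 1890 - j195.2 Ω.
Step 4 — Series with input arm Z1: Z_in = Z1 + (Z3 || Z2) = 1890 - j175.2 Ω = 1898∠-5.3° Ω.
Step 5 — Source phasor: V = 69.9∠-175.9° V = -69.72 - j4.998 V.
Step 6 — Ohm's law: I = V / Z_total = (-69.72 - j4.998) / (1890 - j175.2) = -0.03634 - j0.006012 A.
Step 7 — Convert to polar: |I| = 0.03683 A, ∠I = -170.6°.

I = 0.03683∠-170.6° A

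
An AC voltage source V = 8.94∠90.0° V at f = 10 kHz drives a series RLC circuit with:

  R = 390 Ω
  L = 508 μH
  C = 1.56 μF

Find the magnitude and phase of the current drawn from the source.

Step 1 — Angular frequency: ω = 2π·f = 2π·1e+04 = 6.283e+04 rad/s.
Step 2 — Component impedances:
  R: Z = R = 390 Ω
  L: Z = jωL = j·6.283e+04·0.000508 = 0 + j31.92 Ω
  C: Z = 1/(jωC) = -j/(ω·C) = 0 - j10.2 Ω
Step 3 — Series combination: Z_total = R + L + C = 390 + j21.72 Ω = 390.6∠3.2° Ω.
Step 4 — Source phasor: V = 8.94∠90.0° V = 0 + j8.94 V.
Step 5 — Ohm's law: I = V / Z_total = (0 + j8.94) / (390 + j21.72) = 0.001272 + j0.02285 A.
Step 6 — Convert to polar: |I| = 0.02289 A, ∠I = 86.8°.

I = 0.02289∠86.8° A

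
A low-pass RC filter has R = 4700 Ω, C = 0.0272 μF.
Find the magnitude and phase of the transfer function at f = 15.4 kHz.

Step 1 — Angular frequency: ω = 2π·1.54e+04 = 9.676e+04 rad/s.
Step 2 — Transfer function: H(jω) = 1/(1 + jωRC).
Step 3 — Denominator: 1 + jωRC = 1 + j·9.676e+04·4700·2.72e-08 = 1 + j12.37.
Step 4 — H = 0.006493 - j0.08032.
Step 5 — Magnitude: |H| = 0.08058 (-21.9 dB); phase: φ = -85.4°.

|H| = 0.08058 (-21.9 dB), φ = -85.4°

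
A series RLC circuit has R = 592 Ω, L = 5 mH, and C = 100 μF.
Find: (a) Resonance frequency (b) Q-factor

Step 1 — Resonance condition Im(Z)=0 gives ω₀ = 1/√(LC).
Step 2 — ω₀ = 1/√(0.005·0.0001) = 1414 rad/s.
Step 3 — f₀ = ω₀/(2π) = 225.1 Hz.
Step 4 — Series Q: Q = ω₀L/R = 1414·0.005/592 = 0.01194.

(a) f₀ = 225.1 Hz  (b) Q = 0.01194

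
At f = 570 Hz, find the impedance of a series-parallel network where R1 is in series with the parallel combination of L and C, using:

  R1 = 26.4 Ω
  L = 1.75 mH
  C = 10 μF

Step 1 — Angular frequency: ω = 2π·f = 2π·570 = 3581 rad/s.
Step 2 — Component impedances:
  R1: Z = R = 26.4 Ω
  L: Z = jωL = j·3581·0.00175 = 0 + j6.267 Ω
  C: Z = 1/(jωC) = -j/(ω·C) = 0 - j27.92 Ω
Step 3 — Parallel branch: L || C = 1/(1/L + 1/C) = 0 + j8.081 Ω.
Step 4 — Series with R1: Z_total = R1 + (L || C) = 26.4 + j8.081 Ω = 27.61∠17.0° Ω.

Z = 26.4 + j8.081 Ω = 27.61∠17.0° Ω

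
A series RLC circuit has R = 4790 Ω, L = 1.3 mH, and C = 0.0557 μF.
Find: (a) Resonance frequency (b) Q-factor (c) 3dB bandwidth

Step 1 — Resonance condition Im(Z)=0 gives ω₀ = 1/√(LC).
Step 2 — ω₀ = 1/√(0.0013·5.57e-08) = 1.175e+05 rad/s.
Step 3 — f₀ = ω₀/(2π) = 1.87e+04 Hz.
Step 4 — Series Q: Q = ω₀L/R = 1.175e+05·0.0013/4790 = 0.03189.
Step 5 — 3dB bandwidth: Δω = ω₀/Q = 3.685e+06 rad/s; BW = Δω/(2π) = 5.864e+05 Hz.

(a) f₀ = 1.87e+04 Hz  (b) Q = 0.03189  (c) BW = 5.864e+05 Hz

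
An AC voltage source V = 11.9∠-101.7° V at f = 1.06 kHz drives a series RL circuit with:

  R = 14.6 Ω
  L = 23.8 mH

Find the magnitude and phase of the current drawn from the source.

Step 1 — Angular frequency: ω = 2π·f = 2π·1060 = 6660 rad/s.
Step 2 — Component impedances:
  R: Z = R = 14.6 Ω
  L: Z = jωL = j·6660·0.0238 = 0 + j158.5 Ω
Step 3 — Series combination: Z_total = R + L = 14.6 + j158.5 Ω = 159.2∠84.7° Ω.
Step 4 — Source phasor: V = 11.9∠-101.7° V = -2.413 - j11.65 V.
Step 5 — Ohm's law: I = V / Z_total = (-2.413 - j11.65) / (14.6 + j158.5) = -0.07429 + j0.008382 A.
Step 6 — Convert to polar: |I| = 0.07476 A, ∠I = 173.6°.

I = 0.07476∠173.6° A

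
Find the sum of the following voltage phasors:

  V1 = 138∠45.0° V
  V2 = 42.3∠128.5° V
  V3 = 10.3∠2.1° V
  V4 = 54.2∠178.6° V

Step 1 — Convert each phasor to rectangular form:
  V1 = 138·(cos(45.0°) + j·sin(45.0°)) = 97.58 + j97.58 V
  V2 = 42.3·(cos(128.5°) + j·sin(128.5°)) = -26.33 + j33.1 V
  V3 = 10.3·(cos(2.1°) + j·sin(2.1°)) = 10.29 + j0.3774 V
  V4 = 54.2·(cos(178.6°) + j·sin(178.6°)) = -54.18 + j1.324 V
Step 2 — Sum components: V_total = 27.36 + j132.4 V.
Step 3 — Convert to polar: |V_total| = 135.2 V, ∠V_total = 78.3°.

V_total = 135.2∠78.3° V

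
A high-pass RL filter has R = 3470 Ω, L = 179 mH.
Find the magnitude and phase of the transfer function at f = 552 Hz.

Step 1 — Angular frequency: ω = 2π·552 = 3468 rad/s.
Step 2 — Transfer function: H(jω) = jωL/(R + jωL).
Step 3 — Numerator jωL = j·620.8; denominator R + jωL = 3470 + j620.8.
Step 4 — H = 0.03102 + j0.1734.
Step 5 — Magnitude: |H| = 0.1761 (-15.1 dB); phase: φ = 79.9°.

|H| = 0.1761 (-15.1 dB), φ = 79.9°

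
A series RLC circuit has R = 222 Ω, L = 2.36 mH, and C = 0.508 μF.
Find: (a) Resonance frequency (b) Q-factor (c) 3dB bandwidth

Step 1 — Resonance condition Im(Z)=0 gives ω₀ = 1/√(LC).
Step 2 — ω₀ = 1/√(0.00236·5.08e-07) = 2.888e+04 rad/s.
Step 3 — f₀ = ω₀/(2π) = 4597 Hz.
Step 4 — Series Q: Q = ω₀L/R = 2.888e+04·0.00236/222 = 0.307.
Step 5 — 3dB bandwidth: Δω = ω₀/Q = 9.407e+04 rad/s; BW = Δω/(2π) = 1.497e+04 Hz.

(a) f₀ = 4597 Hz  (b) Q = 0.307  (c) BW = 1.497e+04 Hz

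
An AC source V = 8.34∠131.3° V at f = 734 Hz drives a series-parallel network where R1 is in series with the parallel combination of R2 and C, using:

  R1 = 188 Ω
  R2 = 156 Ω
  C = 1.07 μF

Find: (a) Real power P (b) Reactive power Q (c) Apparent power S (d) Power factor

Step 1 — Angular frequency: ω = 2π·f = 2π·734 = 4612 rad/s.
Step 2 — Component impedances:
  R1: Z = R = 188 Ω
  R2: Z = R = 156 Ω
  C: Z = 1/(jωC) = -j/(ω·C) = 0 - j202.6 Ω
Step 3 — Parallel branch: R2 || C = 1/(1/R2 + 1/C) = 97.95 - j75.4 Ω.
Step 4 — Series with R1: Z_total = R1 + (R2 || C) = 286 - j75.4 Ω = 295.7∠-14.8° Ω.
Step 5 — Source phasor: V = 8.34∠131.3° V = -5.504 + j6.266 V.
Step 6 — Current: I = V / Z = -0.0234 + j0.01574 A = 0.0282∠146.1° A.
Step 7 — Complex power: S = V·I* = 0.2274 - j0.05997 VA.
Step 8 — Real power: P = Re(S) = 0.2274 W.
Step 9 — Reactive power: Q = Im(S) = -0.05997 VAR.
Step 10 — Apparent power: |S| = 0.2352 VA.
Step 11 — Power factor: PF = P/|S| = 0.9669 (leading).

(a) P = 0.2274 W  (b) Q = -0.05997 VAR  (c) S = 0.2352 VA  (d) PF = 0.9669 (leading)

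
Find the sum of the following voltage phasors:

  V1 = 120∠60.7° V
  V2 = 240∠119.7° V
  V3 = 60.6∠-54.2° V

Step 1 — Convert each phasor to rectangular form:
  V1 = 120·(cos(60.7°) + j·sin(60.7°)) = 58.73 + j104.6 V
  V2 = 240·(cos(119.7°) + j·sin(119.7°)) = -118.9 + j208.5 V
  V3 = 60.6·(cos(-54.2°) + j·sin(-54.2°)) = 35.45 - j49.15 V
Step 2 — Sum components: V_total = -24.74 + j264 V.
Step 3 — Convert to polar: |V_total| = 265.1 V, ∠V_total = 95.4°.

V_total = 265.1∠95.4° V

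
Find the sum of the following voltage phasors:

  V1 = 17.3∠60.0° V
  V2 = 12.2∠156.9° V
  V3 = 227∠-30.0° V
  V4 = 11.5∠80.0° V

Step 1 — Convert each phasor to rectangular form:
  V1 = 17.3·(cos(60.0°) + j·sin(60.0°)) = 8.65 + j14.98 V
  V2 = 12.2·(cos(156.9°) + j·sin(156.9°)) = -11.22 + j4.787 V
  V3 = 227·(cos(-30.0°) + j·sin(-30.0°)) = 196.6 - j113.5 V
  V4 = 11.5·(cos(80.0°) + j·sin(80.0°)) = 1.997 + j11.33 V
Step 2 — Sum components: V_total = 196 - j82.41 V.
Step 3 — Convert to polar: |V_total| = 212.6 V, ∠V_total = -22.8°.

V_total = 212.6∠-22.8° V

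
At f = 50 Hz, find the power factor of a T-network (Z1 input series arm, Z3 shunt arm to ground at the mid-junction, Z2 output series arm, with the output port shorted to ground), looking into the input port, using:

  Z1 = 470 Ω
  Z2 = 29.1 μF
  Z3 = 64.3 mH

Step 1 — Angular frequency: ω = 2π·f = 2π·50 = 314.2 rad/s.
Step 2 — Component impedances:
  Z1: Z = R = 470 Ω
  Z2: Z = 1/(jωC) = -j/(ω·C) = 0 - j109.4 Ω
  Z3: Z = jωL = j·314.2·0.0643 = 0 + j20.2 Ω
Step 3 — With the output port shorted to ground, the output series arm Z2 runs from the junction to ground; the shunt arm Z3 also runs from the junction to ground. They appear in parallel: Z3 || Z2 = 0 + j24.78 Ω.
Step 4 — Series with input arm Z1: Z_in = Z1 + (Z3 || Z2) = 470 + j24.78 Ω = 470.7∠3.0° Ω.
Step 5 — Power factor: PF = cos(φ) = Re(Z)/|Z| = 470/470.65 = 0.9986.
Step 6 — Type: Im(Z) = 24.78 ⇒ lagging (phase φ = 3.0°).

PF = 0.9986 (lagging, φ = 3.0°)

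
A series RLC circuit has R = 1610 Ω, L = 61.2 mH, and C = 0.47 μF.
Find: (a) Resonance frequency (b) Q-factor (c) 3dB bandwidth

Step 1 — Resonance condition Im(Z)=0 gives ω₀ = 1/√(LC).
Step 2 — ω₀ = 1/√(0.0612·4.7e-07) = 5896 rad/s.
Step 3 — f₀ = ω₀/(2π) = 938.4 Hz.
Step 4 — Series Q: Q = ω₀L/R = 5896·0.0612/1610 = 0.2241.
Step 5 — 3dB bandwidth: Δω = ω₀/Q = 2.631e+04 rad/s; BW = Δω/(2π) = 4187 Hz.

(a) f₀ = 938.4 Hz  (b) Q = 0.2241  (c) BW = 4187 Hz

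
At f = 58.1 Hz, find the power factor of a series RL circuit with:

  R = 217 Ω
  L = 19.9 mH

Step 1 — Angular frequency: ω = 2π·f = 2π·58.1 = 365.1 rad/s.
Step 2 — Component impedances:
  R: Z = R = 217 Ω
  L: Z = jωL = j·365.1·0.0199 = 0 + j7.265 Ω
Step 3 — Series combination: Z_total = R + L = 217 + j7.265 Ω = 217.1∠1.9° Ω.
Step 4 — Power factor: PF = cos(φ) = Re(Z)/|Z| = 217/217.12 = 0.9994.
Step 5 — Type: Im(Z) = 7.265 ⇒ lagging (phase φ = 1.9°).

PF = 0.9994 (lagging, φ = 1.9°)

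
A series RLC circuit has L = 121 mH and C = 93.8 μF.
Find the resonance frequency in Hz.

Step 1 — Resonance condition Im(Z)=0 gives ω₀ = 1/√(LC).
Step 2 — ω₀ = 1/√(0.121·9.38e-05) = 296.8 rad/s.
Step 3 — f₀ = ω₀/(2π) = 47.24 Hz.

f₀ = 47.24 Hz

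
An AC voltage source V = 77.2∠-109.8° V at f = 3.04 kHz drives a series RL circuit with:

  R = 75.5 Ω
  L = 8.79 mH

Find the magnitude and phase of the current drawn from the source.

Step 1 — Angular frequency: ω = 2π·f = 2π·3040 = 1.91e+04 rad/s.
Step 2 — Component impedances:
  R: Z = R = 75.5 Ω
  L: Z = jωL = j·1.91e+04·0.00879 = 0 + j167.9 Ω
Step 3 — Series combination: Z_total = R + L = 75.5 + j167.9 Ω = 184.1∠65.8° Ω.
Step 4 — Source phasor: V = 77.2∠-109.8° V = -26.15 - j72.64 V.
Step 5 — Ohm's law: I = V / Z_total = (-26.15 - j72.64) / (75.5 + j167.9) = -0.4181 - j0.03226 A.
Step 6 — Convert to polar: |I| = 0.4194 A, ∠I = -175.6°.

I = 0.4194∠-175.6° A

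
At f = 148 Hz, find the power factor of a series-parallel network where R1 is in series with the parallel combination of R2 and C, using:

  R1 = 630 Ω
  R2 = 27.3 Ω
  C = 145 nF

Step 1 — Angular frequency: ω = 2π·f = 2π·148 = 929.9 rad/s.
Step 2 — Component impedances:
  R1: Z = R = 630 Ω
  R2: Z = R = 27.3 Ω
  C: Z = 1/(jωC) = -j/(ω·C) = 0 - j7416 Ω
Step 3 — Parallel branch: R2 || C = 1/(1/R2 + 1/C) = 27.3 - j0.1005 Ω.
Step 4 — Series with R1: Z_total = R1 + (R2 || C) = 657.3 - j0.1005 Ω = 657.3∠-0.0° Ω.
Step 5 — Power factor: PF = cos(φ) = Re(Z)/|Z| = 657.3/657.3 = 1.
Step 6 — Type: Im(Z) = -0.1005 ⇒ leading (phase φ = -0.0°).

PF = 1 (leading, φ = -0.0°)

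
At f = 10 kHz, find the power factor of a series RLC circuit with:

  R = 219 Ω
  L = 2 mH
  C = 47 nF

Step 1 — Angular frequency: ω = 2π·f = 2π·1e+04 = 6.283e+04 rad/s.
Step 2 — Component impedances:
  R: Z = R = 219 Ω
  L: Z = jωL = j·6.283e+04·0.002 = 0 + j125.7 Ω
  C: Z = 1/(jωC) = -j/(ω·C) = 0 - j338.6 Ω
Step 3 — Series combination: Z_total = R + L + C = 219 - j213 Ω = 305.5∠-44.2° Ω.
Step 4 — Power factor: PF = cos(φ) = Re(Z)/|Z| = 219/305.5 = 0.7169.
Step 5 — Type: Im(Z) = -213 ⇒ leading (phase φ = -44.2°).

PF = 0.7169 (leading, φ = -44.2°)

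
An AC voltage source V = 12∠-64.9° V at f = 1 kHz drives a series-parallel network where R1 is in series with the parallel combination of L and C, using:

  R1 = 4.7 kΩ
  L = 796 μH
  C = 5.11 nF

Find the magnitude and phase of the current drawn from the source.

Step 1 — Angular frequency: ω = 2π·f = 2π·1000 = 6283 rad/s.
Step 2 — Component impedances:
  R1: Z = R = 4700 Ω
  L: Z = jωL = j·6283·0.000796 = 0 + j5.001 Ω
  C: Z = 1/(jωC) = -j/(ω·C) = 0 - j3.115e+04 Ω
Step 3 — Parallel branch: L || C = 1/(1/L + 1/C) = 0 + j5.002 Ω.
Step 4 — Series with R1: Z_total = R1 + (L || C) = 4700 + j5.002 Ω = 4700∠0.1° Ω.
Step 5 — Source phasor: V = 12∠-64.9° V = 5.09 - j10.87 V.
Step 6 — Ohm's law: I = V / Z_total = (5.09 - j10.87) / (4700 + j5.002) = 0.001081 - j0.002313 A.
Step 7 — Convert to polar: |I| = 0.002553 A, ∠I = -65.0°.

I = 0.002553∠-65.0° A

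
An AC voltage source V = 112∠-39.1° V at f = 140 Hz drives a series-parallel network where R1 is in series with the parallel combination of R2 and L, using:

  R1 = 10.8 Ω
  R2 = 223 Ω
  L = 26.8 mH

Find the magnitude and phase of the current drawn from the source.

Step 1 — Angular frequency: ω = 2π·f = 2π·140 = 879.6 rad/s.
Step 2 — Component impedances:
  R1: Z = R = 10.8 Ω
  R2: Z = R = 223 Ω
  L: Z = jωL = j·879.6·0.0268 = 0 + j23.57 Ω
Step 3 — Parallel branch: R2 || L = 1/(1/R2 + 1/L) = 2.465 + j23.31 Ω.
Step 4 — Series with R1: Z_total = R1 + (R2 || L) = 13.26 + j23.31 Ω = 26.82∠60.4° Ω.
Step 5 — Source phasor: V = 112∠-39.1° V = 86.92 - j70.64 V.
Step 6 — Ohm's law: I = V / Z_total = (86.92 - j70.64) / (13.26 + j23.31) = -0.6864 - j4.119 A.
Step 7 — Convert to polar: |I| = 4.175 A, ∠I = -99.5°.

I = 4.175∠-99.5° A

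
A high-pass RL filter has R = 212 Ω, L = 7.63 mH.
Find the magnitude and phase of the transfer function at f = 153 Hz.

Step 1 — Angular frequency: ω = 2π·153 = 961.3 rad/s.
Step 2 — Transfer function: H(jω) = jωL/(R + jωL).
Step 3 — Numerator jωL = j·7.335; denominator R + jωL = 212 + j7.335.
Step 4 — H = 0.001196 + j0.03456.
Step 5 — Magnitude: |H| = 0.03458 (-29.2 dB); phase: φ = 88.0°.

|H| = 0.03458 (-29.2 dB), φ = 88.0°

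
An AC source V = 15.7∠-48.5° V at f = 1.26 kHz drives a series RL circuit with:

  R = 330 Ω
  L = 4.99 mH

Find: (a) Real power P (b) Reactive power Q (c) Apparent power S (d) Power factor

Step 1 — Angular frequency: ω = 2π·f = 2π·1260 = 7917 rad/s.
Step 2 — Component impedances:
  R: Z = R = 330 Ω
  L: Z = jωL = j·7917·0.00499 = 0 + j39.5 Ω
Step 3 — Series combination: Z_total = R + L = 330 + j39.5 Ω = 332.4∠6.8° Ω.
Step 4 — Source phasor: V = 15.7∠-48.5° V = 10.4 - j11.76 V.
Step 5 — Current: I = V / Z = 0.02687 - j0.03885 A = 0.04724∠-55.3° A.
Step 6 — Complex power: S = V·I* = 0.7364 + j0.08815 VA.
Step 7 — Real power: P = Re(S) = 0.7364 W.
Step 8 — Reactive power: Q = Im(S) = 0.08815 VAR.
Step 9 — Apparent power: |S| = 0.7416 VA.
Step 10 — Power factor: PF = P/|S| = 0.9929 (lagging).

(a) P = 0.7364 W  (b) Q = 0.08815 VAR  (c) S = 0.7416 VA  (d) PF = 0.9929 (lagging)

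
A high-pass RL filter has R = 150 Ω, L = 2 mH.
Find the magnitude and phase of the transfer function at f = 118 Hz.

Step 1 — Angular frequency: ω = 2π·118 = 741.4 rad/s.
Step 2 — Transfer function: H(jω) = jωL/(R + jωL).
Step 3 — Numerator jωL = j·1.483; denominator R + jωL = 150 + j1.483.
Step 4 — H = 9.771e-05 + j0.009885.
Step 5 — Magnitude: |H| = 0.009885 (-40.1 dB); phase: φ = 89.4°.

|H| = 0.009885 (-40.1 dB), φ = 89.4°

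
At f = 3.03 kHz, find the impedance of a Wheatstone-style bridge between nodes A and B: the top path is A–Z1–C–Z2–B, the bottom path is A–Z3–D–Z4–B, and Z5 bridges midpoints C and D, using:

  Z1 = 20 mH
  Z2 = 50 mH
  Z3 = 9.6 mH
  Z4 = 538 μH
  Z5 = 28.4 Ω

Step 1 — Angular frequency: ω = 2π·f = 2π·3030 = 1.904e+04 rad/s.
Step 2 — Component impedances:
  Z1: Z = jωL = j·1.904e+04·0.02 = 0 + j380.8 Ω
  Z2: Z = jωL = j·1.904e+04·0.05 = 0 + j951.9 Ω
  Z3: Z = jωL = j·1.904e+04·0.0096 = 0 + j182.8 Ω
  Z4: Z = jωL = j·1.904e+04·0.000538 = 0 + j10.24 Ω
  Z5: Z = R = 28.4 Ω
Step 3 — Bridge requires nodal analysis (the Z5 bridge couples midpoints C and D, so the two paths cannot be reduced to a simple series/parallel combination). Setting node B to ground and injecting 1 A at node A, the 3-node admittance system at A, C, D solves to V_A = Z_AB = 2.777 + j133.8 Ω = 133.9∠88.8° Ω.

Z = 2.777 + j133.8 Ω = 133.9∠88.8° Ω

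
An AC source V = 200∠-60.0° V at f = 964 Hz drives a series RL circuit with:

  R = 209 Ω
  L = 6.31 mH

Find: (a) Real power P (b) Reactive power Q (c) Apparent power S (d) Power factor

Step 1 — Angular frequency: ω = 2π·f = 2π·964 = 6057 rad/s.
Step 2 — Component impedances:
  R: Z = R = 209 Ω
  L: Z = jωL = j·6057·0.00631 = 0 + j38.22 Ω
Step 3 — Series combination: Z_total = R + L = 209 + j38.22 Ω = 212.5∠10.4° Ω.
Step 4 — Source phasor: V = 200∠-60.0° V = 100 - j173.2 V.
Step 5 — Current: I = V / Z = 0.3163 - j0.8866 A = 0.9413∠-70.4° A.
Step 6 — Complex power: S = V·I* = 185.2 + j33.87 VA.
Step 7 — Real power: P = Re(S) = 185.2 W.
Step 8 — Reactive power: Q = Im(S) = 33.87 VAR.
Step 9 — Apparent power: |S| = 188.3 VA.
Step 10 — Power factor: PF = P/|S| = 0.9837 (lagging).

(a) P = 185.2 W  (b) Q = 33.87 VAR  (c) S = 188.3 VA  (d) PF = 0.9837 (lagging)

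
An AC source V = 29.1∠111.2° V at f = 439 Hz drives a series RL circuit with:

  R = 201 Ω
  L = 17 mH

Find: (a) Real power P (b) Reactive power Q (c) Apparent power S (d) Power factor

Step 1 — Angular frequency: ω = 2π·f = 2π·439 = 2758 rad/s.
Step 2 — Component impedances:
  R: Z = R = 201 Ω
  L: Z = jωL = j·2758·0.017 = 0 + j46.89 Ω
Step 3 — Series combination: Z_total = R + L = 201 + j46.89 Ω = 206.4∠13.1° Ω.
Step 4 — Source phasor: V = 29.1∠111.2° V = -10.52 + j27.13 V.
Step 5 — Current: I = V / Z = -0.01979 + j0.1396 A = 0.141∠98.1° A.
Step 6 — Complex power: S = V·I* = 3.996 + j0.9321 VA.
Step 7 — Real power: P = Re(S) = 3.996 W.
Step 8 — Reactive power: Q = Im(S) = 0.9321 VAR.
Step 9 — Apparent power: |S| = 4.103 VA.
Step 10 — Power factor: PF = P/|S| = 0.9739 (lagging).

(a) P = 3.996 W  (b) Q = 0.9321 VAR  (c) S = 4.103 VA  (d) PF = 0.9739 (lagging)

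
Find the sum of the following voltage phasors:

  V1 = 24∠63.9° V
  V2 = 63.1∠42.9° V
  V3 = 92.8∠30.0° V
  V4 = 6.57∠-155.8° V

Step 1 — Convert each phasor to rectangular form:
  V1 = 24·(cos(63.9°) + j·sin(63.9°)) = 10.56 + j21.55 V
  V2 = 63.1·(cos(42.9°) + j·sin(42.9°)) = 46.22 + j42.95 V
  V3 = 92.8·(cos(30.0°) + j·sin(30.0°)) = 80.37 + j46.4 V
  V4 = 6.57·(cos(-155.8°) + j·sin(-155.8°)) = -5.993 - j2.693 V
Step 2 — Sum components: V_total = 131.2 + j108.2 V.
Step 3 — Convert to polar: |V_total| = 170 V, ∠V_total = 39.5°.

V_total = 170∠39.5° V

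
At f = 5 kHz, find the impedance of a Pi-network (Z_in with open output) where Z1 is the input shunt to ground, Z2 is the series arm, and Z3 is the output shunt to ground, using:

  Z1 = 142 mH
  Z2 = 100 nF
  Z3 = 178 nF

Step 1 — Angular frequency: ω = 2π·f = 2π·5000 = 3.142e+04 rad/s.
Step 2 — Component impedances:
  Z1: Z = jωL = j·3.142e+04·0.142 = 0 + j4461 Ω
  Z2: Z = 1/(jωC) = -j/(ω·C) = 0 - j318.3 Ω
  Z3: Z = 1/(jωC) = -j/(ω·C) = 0 - j178.8 Ω
Step 3 — With open output, the series arm Z2 and the output shunt Z3 appear in series to ground: Z2 + Z3 = 0 - j497.1 Ω.
Step 4 — Parallel with input shunt Z1: Z_in = Z1 || (Z2 + Z3) = 0 - j559.5 Ω = 559.5∠-90.0° Ω.

Z = 0 - j559.5 Ω = 559.5∠-90.0° Ω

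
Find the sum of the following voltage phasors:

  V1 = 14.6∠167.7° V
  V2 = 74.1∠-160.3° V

Step 1 — Convert each phasor to rectangular form:
  V1 = 14.6·(cos(167.7°) + j·sin(167.7°)) = -14.26 + j3.11 V
  V2 = 74.1·(cos(-160.3°) + j·sin(-160.3°)) = -69.76 - j24.98 V
Step 2 — Sum components: V_total = -84.03 - j21.87 V.
Step 3 — Convert to polar: |V_total| = 86.83 V, ∠V_total = -165.4°.

V_total = 86.83∠-165.4° V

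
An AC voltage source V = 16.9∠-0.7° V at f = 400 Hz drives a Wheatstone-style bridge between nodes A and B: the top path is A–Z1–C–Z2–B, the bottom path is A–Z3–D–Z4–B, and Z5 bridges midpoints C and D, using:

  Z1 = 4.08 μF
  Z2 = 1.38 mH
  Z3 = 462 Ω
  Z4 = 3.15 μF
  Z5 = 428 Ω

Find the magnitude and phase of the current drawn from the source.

Step 1 — Angular frequency: ω = 2π·f = 2π·400 = 2513 rad/s.
Step 2 — Component impedances:
  Z1: Z = 1/(jωC) = -j/(ω·C) = 0 - j97.52 Ω
  Z2: Z = jωL = j·2513·0.00138 = 0 + j3.468 Ω
  Z3: Z = R = 462 Ω
  Z4: Z = 1/(jωC) = -j/(ω·C) = 0 - j126.3 Ω
  Z5: Z = R = 428 Ω
Step 3 — Bridge requires nodal analysis (the Z5 bridge couples midpoints C and D, so the two paths cannot be reduced to a simple series/parallel combination). Setting node B to ground and injecting 1 A at node A, the 3-node admittance system at A, C, D solves to V_A = Z_AB = 15.37 - j87.85 Ω = 89.18∠-80.1° Ω.
Step 4 — Source phasor: V = 16.9∠-0.7° V = 16.9 - j0.2065 V.
Step 5 — Ohm's law: I = V / Z_total = (16.9 - j0.2065) / (15.37 - j87.85) = 0.03493 + j0.1862 A.
Step 6 — Convert to polar: |I| = 0.1895 A, ∠I = 79.4°.

I = 0.1895∠79.4° A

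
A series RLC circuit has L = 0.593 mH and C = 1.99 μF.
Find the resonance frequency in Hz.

Step 1 — Resonance condition Im(Z)=0 gives ω₀ = 1/√(LC).
Step 2 — ω₀ = 1/√(0.000593·1.99e-06) = 2.911e+04 rad/s.
Step 3 — f₀ = ω₀/(2π) = 4633 Hz.

f₀ = 4633 Hz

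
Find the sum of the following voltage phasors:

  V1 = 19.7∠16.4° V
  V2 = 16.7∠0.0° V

Step 1 — Convert each phasor to rectangular form:
  V1 = 19.7·(cos(16.4°) + j·sin(16.4°)) = 18.9 + j5.562 V
  V2 = 16.7·(cos(0.0°) + j·sin(0.0°)) = 16.7 V
Step 2 — Sum components: V_total = 35.6 + j5.562 V.
Step 3 — Convert to polar: |V_total| = 36.03 V, ∠V_total = 8.9°.

V_total = 36.03∠8.9° V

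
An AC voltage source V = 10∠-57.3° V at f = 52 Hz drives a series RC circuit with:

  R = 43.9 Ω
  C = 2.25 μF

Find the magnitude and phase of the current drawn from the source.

Step 1 — Angular frequency: ω = 2π·f = 2π·52 = 326.7 rad/s.
Step 2 — Component impedances:
  R: Z = R = 43.9 Ω
  C: Z = 1/(jωC) = -j/(ω·C) = 0 - j1360 Ω
Step 3 — Series combination: Z_total = R + C = 43.9 - j1360 Ω = 1361∠-88.2° Ω.
Step 4 — Source phasor: V = 10∠-57.3° V = 5.402 - j8.415 V.
Step 5 — Ohm's law: I = V / Z_total = (5.402 - j8.415) / (43.9 - j1360) = 0.006308 + j0.003768 A.
Step 6 — Convert to polar: |I| = 0.007348 A, ∠I = 30.9°.

I = 0.007348∠30.9° A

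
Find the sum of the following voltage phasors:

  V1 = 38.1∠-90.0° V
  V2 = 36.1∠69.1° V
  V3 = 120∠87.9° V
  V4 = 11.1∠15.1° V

Step 1 — Convert each phasor to rectangular form:
  V1 = 38.1·(cos(-90.0°) + j·sin(-90.0°)) = 0 - j38.1 V
  V2 = 36.1·(cos(69.1°) + j·sin(69.1°)) = 12.88 + j33.72 V
  V3 = 120·(cos(87.9°) + j·sin(87.9°)) = 4.397 + j119.9 V
  V4 = 11.1·(cos(15.1°) + j·sin(15.1°)) = 10.72 + j2.892 V
Step 2 — Sum components: V_total = 27.99 + j118.4 V.
Step 3 — Convert to polar: |V_total| = 121.7 V, ∠V_total = 76.7°.

V_total = 121.7∠76.7° V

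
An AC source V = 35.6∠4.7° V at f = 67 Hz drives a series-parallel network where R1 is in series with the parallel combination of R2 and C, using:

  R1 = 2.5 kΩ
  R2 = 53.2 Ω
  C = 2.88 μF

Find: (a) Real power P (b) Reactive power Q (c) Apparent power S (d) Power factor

Step 1 — Angular frequency: ω = 2π·f = 2π·67 = 421 rad/s.
Step 2 — Component impedances:
  R1: Z = R = 2500 Ω
  R2: Z = R = 53.2 Ω
  C: Z = 1/(jωC) = -j/(ω·C) = 0 - j824.8 Ω
Step 3 — Parallel branch: R2 || C = 1/(1/R2 + 1/C) = 52.98 - j3.417 Ω.
Step 4 — Series with R1: Z_total = R1 + (R2 || C) = 2553 - j3.417 Ω = 2553∠-0.1° Ω.
Step 5 — Source phasor: V = 35.6∠4.7° V = 35.48 + j2.917 V.
Step 6 — Current: I = V / Z = 0.0139 + j0.001161 A = 0.01394∠4.8° A.
Step 7 — Complex power: S = V·I* = 0.4964 - j0.0006645 VA.
Step 8 — Real power: P = Re(S) = 0.4964 W.
Step 9 — Reactive power: Q = Im(S) = -0.0006645 VAR.
Step 10 — Apparent power: |S| = 0.4964 VA.
Step 11 — Power factor: PF = P/|S| = 1 (leading).

(a) P = 0.4964 W  (b) Q = -0.0006645 VAR  (c) S = 0.4964 VA  (d) PF = 1 (leading)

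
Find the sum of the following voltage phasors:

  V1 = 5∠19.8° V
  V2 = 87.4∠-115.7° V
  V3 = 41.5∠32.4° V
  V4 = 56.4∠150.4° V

Step 1 — Convert each phasor to rectangular form:
  V1 = 5·(cos(19.8°) + j·sin(19.8°)) = 4.704 + j1.694 V
  V2 = 87.4·(cos(-115.7°) + j·sin(-115.7°)) = -37.9 - j78.75 V
  V3 = 41.5·(cos(32.4°) + j·sin(32.4°)) = 35.04 + j22.24 V
  V4 = 56.4·(cos(150.4°) + j·sin(150.4°)) = -49.04 + j27.86 V
Step 2 — Sum components: V_total = -47.2 - j26.97 V.
Step 3 — Convert to polar: |V_total| = 54.36 V, ∠V_total = -150.3°.

V_total = 54.36∠-150.3° V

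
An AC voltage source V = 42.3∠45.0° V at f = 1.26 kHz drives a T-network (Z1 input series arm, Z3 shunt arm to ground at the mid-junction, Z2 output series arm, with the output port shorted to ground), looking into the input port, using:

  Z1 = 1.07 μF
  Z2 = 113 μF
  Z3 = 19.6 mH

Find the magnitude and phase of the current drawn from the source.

Step 1 — Angular frequency: ω = 2π·f = 2π·1260 = 7917 rad/s.
Step 2 — Component impedances:
  Z1: Z = 1/(jωC) = -j/(ω·C) = 0 - j118 Ω
  Z2: Z = 1/(jωC) = -j/(ω·C) = 0 - j1.118 Ω
  Z3: Z = jωL = j·7917·0.0196 = 0 + j155.2 Ω
Step 3 — With the output port shorted to ground, the output series arm Z2 runs from the junction to ground; the shunt arm Z3 also runs from the junction to ground. They appear in parallel: Z3 || Z2 = 0 - j1.126 Ω.
Step 4 — Series with input arm Z1: Z_in = Z1 + (Z3 || Z2) = 0 - j119.2 Ω = 119.2∠-90.0° Ω.
Step 5 — Source phasor: V = 42.3∠45.0° V = 29.91 + j29.91 V.
Step 6 — Ohm's law: I = V / Z_total = (29.91 + j29.91) / (0 - j119.2) = -0.251 + j0.251 A.
Step 7 — Convert to polar: |I| = 0.3549 A, ∠I = 135.0°.

I = 0.3549∠135.0° A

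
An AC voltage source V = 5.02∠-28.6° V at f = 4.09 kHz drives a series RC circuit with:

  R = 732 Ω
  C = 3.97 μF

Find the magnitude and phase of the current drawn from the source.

Step 1 — Angular frequency: ω = 2π·f = 2π·4090 = 2.57e+04 rad/s.
Step 2 — Component impedances:
  R: Z = R = 732 Ω
  C: Z = 1/(jωC) = -j/(ω·C) = 0 - j9.802 Ω
Step 3 — Series combination: Z_total = R + C = 732 - j9.802 Ω = 732.1∠-0.8° Ω.
Step 4 — Source phasor: V = 5.02∠-28.6° V = 4.407 - j2.403 V.
Step 5 — Ohm's law: I = V / Z_total = (4.407 - j2.403) / (732 - j9.802) = 0.006064 - j0.003202 A.
Step 6 — Convert to polar: |I| = 0.006857 A, ∠I = -27.8°.

I = 0.006857∠-27.8° A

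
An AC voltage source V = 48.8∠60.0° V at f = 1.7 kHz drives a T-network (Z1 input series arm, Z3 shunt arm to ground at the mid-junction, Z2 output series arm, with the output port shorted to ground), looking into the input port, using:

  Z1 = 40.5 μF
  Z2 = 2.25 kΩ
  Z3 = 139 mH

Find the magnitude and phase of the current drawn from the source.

Step 1 — Angular frequency: ω = 2π·f = 2π·1700 = 1.068e+04 rad/s.
Step 2 — Component impedances:
  Z1: Z = 1/(jωC) = -j/(ω·C) = 0 - j2.312 Ω
  Z2: Z = R = 2250 Ω
  Z3: Z = jωL = j·1.068e+04·0.139 = 0 + j1485 Ω
Step 3 — With the output port shorted to ground, the output series arm Z2 runs from the junction to ground; the shunt arm Z3 also runs from the junction to ground. They appear in parallel: Z3 || Z2 = 682.5 + j1034 Ω.
Step 4 — Series with input arm Z1: Z_in = Z1 + (Z3 || Z2) = 682.5 + j1032 Ω = 1237∠56.5° Ω.
Step 5 — Source phasor: V = 48.8∠60.0° V = 24.4 + j42.26 V.
Step 6 — Ohm's law: I = V / Z_total = (24.4 + j42.26) / (682.5 + j1032) = 0.03937 + j0.002393 A.
Step 7 — Convert to polar: |I| = 0.03944 A, ∠I = 3.5°.

I = 0.03944∠3.5° A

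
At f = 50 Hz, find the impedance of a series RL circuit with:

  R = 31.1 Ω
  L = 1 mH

Step 1 — Angular frequency: ω = 2π·f = 2π·50 = 314.2 rad/s.
Step 2 — Component impedances:
  R: Z = R = 31.1 Ω
  L: Z = jωL = j·314.2·0.001 = 0 + j0.3142 Ω
Step 3 — Series combination: Z_total = R + L = 31.1 + j0.3142 Ω = 31.1∠0.6° Ω.

Z = 31.1 + j0.3142 Ω = 31.1∠0.6° Ω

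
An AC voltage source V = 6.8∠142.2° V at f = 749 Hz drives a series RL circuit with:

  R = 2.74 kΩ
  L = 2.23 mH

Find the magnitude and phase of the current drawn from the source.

Step 1 — Angular frequency: ω = 2π·f = 2π·749 = 4706 rad/s.
Step 2 — Component impedances:
  R: Z = R = 2740 Ω
  L: Z = jωL = j·4706·0.00223 = 0 + j10.49 Ω
Step 3 — Series combination: Z_total = R + L = 2740 + j10.49 Ω = 2740∠0.2° Ω.
Step 4 — Source phasor: V = 6.8∠142.2° V = -5.373 + j4.168 V.
Step 5 — Ohm's law: I = V / Z_total = (-5.373 + j4.168) / (2740 + j10.49) = -0.001955 + j0.001529 A.
Step 6 — Convert to polar: |I| = 0.002482 A, ∠I = 142.0°.

I = 0.002482∠142.0° A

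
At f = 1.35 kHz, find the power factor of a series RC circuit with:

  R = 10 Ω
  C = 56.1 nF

Step 1 — Angular frequency: ω = 2π·f = 2π·1350 = 8482 rad/s.
Step 2 — Component impedances:
  R: Z = R = 10 Ω
  C: Z = 1/(jωC) = -j/(ω·C) = 0 - j2101 Ω
Step 3 — Series combination: Z_total = R + C = 10 - j2101 Ω = 2101∠-89.7° Ω.
Step 4 — Power factor: PF = cos(φ) = Re(Z)/|Z| = 10/2101.5 = 0.004759.
Step 5 — Type: Im(Z) = -2101 ⇒ leading (phase φ = -89.7°).

PF = 0.004759 (leading, φ = -89.7°)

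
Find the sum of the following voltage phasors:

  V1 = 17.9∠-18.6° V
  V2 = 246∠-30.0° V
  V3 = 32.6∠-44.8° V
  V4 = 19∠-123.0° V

Step 1 — Convert each phasor to rectangular form:
  V1 = 17.9·(cos(-18.6°) + j·sin(-18.6°)) = 16.97 - j5.709 V
  V2 = 246·(cos(-30.0°) + j·sin(-30.0°)) = 213 - j123 V
  V3 = 32.6·(cos(-44.8°) + j·sin(-44.8°)) = 23.13 - j22.97 V
  V4 = 19·(cos(-123.0°) + j·sin(-123.0°)) = -10.35 - j15.93 V
Step 2 — Sum components: V_total = 242.8 - j167.6 V.
Step 3 — Convert to polar: |V_total| = 295 V, ∠V_total = -34.6°.

V_total = 295∠-34.6° V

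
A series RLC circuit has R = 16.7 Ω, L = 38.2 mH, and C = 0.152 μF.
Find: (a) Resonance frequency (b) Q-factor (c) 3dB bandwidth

Step 1 — Resonance: ω₀ = 1/√(LC) = 1/√(0.0382·1.52e-07) = 1.312e+04 rad/s.
Step 2 — f₀ = ω₀/(2π) = 2089 Hz.
Step 3 — Series Q: Q = ω₀L/R = 1.312e+04·0.0382/16.7 = 30.02.
Step 4 — Bandwidth: Δω = ω₀/Q = 437.2 rad/s; BW = Δω/(2π) = 69.58 Hz.

(a) f₀ = 2089 Hz  (b) Q = 30.02  (c) BW = 69.58 Hz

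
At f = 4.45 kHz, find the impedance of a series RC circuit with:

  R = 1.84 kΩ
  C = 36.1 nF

Step 1 — Angular frequency: ω = 2π·f = 2π·4450 = 2.796e+04 rad/s.
Step 2 — Component impedances:
  R: Z = R = 1840 Ω
  C: Z = 1/(jωC) = -j/(ω·C) = 0 - j990.7 Ω
Step 3 — Series combination: Z_total = R + C = 1840 - j990.7 Ω = 2090∠-28.3° Ω.

Z = 1840 - j990.7 Ω = 2090∠-28.3° Ω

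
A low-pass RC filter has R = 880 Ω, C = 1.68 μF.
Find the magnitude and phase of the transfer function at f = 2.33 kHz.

Step 1 — Angular frequency: ω = 2π·2330 = 1.464e+04 rad/s.
Step 2 — Transfer function: H(jω) = 1/(1 + jωRC).
Step 3 — Denominator: 1 + jωRC = 1 + j·1.464e+04·880·1.68e-06 = 1 + j21.64.
Step 4 — H = 0.00213 - j0.0461.
Step 5 — Magnitude: |H| = 0.04615 (-26.7 dB); phase: φ = -87.4°.

|H| = 0.04615 (-26.7 dB), φ = -87.4°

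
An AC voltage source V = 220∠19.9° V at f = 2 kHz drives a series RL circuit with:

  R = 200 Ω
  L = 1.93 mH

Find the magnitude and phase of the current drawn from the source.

Step 1 — Angular frequency: ω = 2π·f = 2π·2000 = 1.257e+04 rad/s.
Step 2 — Component impedances:
  R: Z = R = 200 Ω
  L: Z = jωL = j·1.257e+04·0.00193 = 0 + j24.25 Ω
Step 3 — Series combination: Z_total = R + L = 200 + j24.25 Ω = 201.5∠6.9° Ω.
Step 4 — Source phasor: V = 220∠19.9° V = 206.9 + j74.88 V.
Step 5 — Ohm's law: I = V / Z_total = (206.9 + j74.88) / (200 + j24.25) = 1.064 + j0.2454 A.
Step 6 — Convert to polar: |I| = 1.092 A, ∠I = 13.0°.

I = 1.092∠13.0° A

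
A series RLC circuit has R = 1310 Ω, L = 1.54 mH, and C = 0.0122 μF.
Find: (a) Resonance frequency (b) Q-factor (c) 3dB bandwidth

Step 1 — Resonance: ω₀ = 1/√(LC) = 1/√(0.00154·1.22e-08) = 2.307e+05 rad/s.
Step 2 — f₀ = ω₀/(2π) = 3.672e+04 Hz.
Step 3 — Series Q: Q = ω₀L/R = 2.307e+05·0.00154/1310 = 0.2712.
Step 4 — Bandwidth: Δω = ω₀/Q = 8.506e+05 rad/s; BW = Δω/(2π) = 1.354e+05 Hz.

(a) f₀ = 3.672e+04 Hz  (b) Q = 0.2712  (c) BW = 1.354e+05 Hz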